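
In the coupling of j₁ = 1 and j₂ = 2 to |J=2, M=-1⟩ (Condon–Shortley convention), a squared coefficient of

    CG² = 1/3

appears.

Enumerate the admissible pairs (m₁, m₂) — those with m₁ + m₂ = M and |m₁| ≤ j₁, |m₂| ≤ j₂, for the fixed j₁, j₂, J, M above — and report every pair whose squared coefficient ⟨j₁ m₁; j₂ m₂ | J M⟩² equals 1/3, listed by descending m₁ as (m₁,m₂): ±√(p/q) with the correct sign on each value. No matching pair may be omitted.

(1,-2): +√(1/3)

Admissible pairs with m₁+m₂ = M = -1: (-1,0), (0,-1), (1,-2)
  (m₁,m₂)=(1,-2): CG² = 1/3, CG = +√(1/3)   ← matches the target
  (m₁,m₂)=(0,-1): CG² = 1/6, CG = +√(1/6)
  (m₁,m₂)=(-1,0): CG² = 1/2, CG = −√(1/2)
Pairs with CG² = 1/3: (1,-2): +√(1/3)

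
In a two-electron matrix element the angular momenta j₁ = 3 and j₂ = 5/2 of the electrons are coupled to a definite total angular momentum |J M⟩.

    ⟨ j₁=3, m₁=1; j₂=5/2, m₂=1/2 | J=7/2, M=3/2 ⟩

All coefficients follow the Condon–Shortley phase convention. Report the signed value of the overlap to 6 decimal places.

−√(5/21) = -0.487950

j₁+j₂−J=2  J+j₁−j₂=4  J−j₁+j₂=3  j₁+j₂+J+1=10
(j₁±m₁, j₂±m₂, J±M) = (4,2,3,2,5,2)
P² = 3072/35
sum k=0..2:
  [0] +1/48 = 1/48
  [1] −1/12 = -1/12
  [2] +1/96 = 1/96
S = -5/96
C² = P²·S² = 5/21 ; C = -0.487950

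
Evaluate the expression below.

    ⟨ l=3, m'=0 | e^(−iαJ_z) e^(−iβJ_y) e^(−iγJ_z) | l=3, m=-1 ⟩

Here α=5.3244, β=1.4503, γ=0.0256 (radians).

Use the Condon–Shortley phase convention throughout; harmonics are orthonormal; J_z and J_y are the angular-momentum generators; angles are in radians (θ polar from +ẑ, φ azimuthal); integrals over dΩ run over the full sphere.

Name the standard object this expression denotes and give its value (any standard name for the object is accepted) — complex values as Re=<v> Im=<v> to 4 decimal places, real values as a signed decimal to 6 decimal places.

Wigner D-matrix element, Re=0.3987 Im=0.0102

This is a Wigner D-matrix element — the rotation-matrix element ⟨l m'| R(α,β,γ) |l m⟩ in the angular-momentum basis.
Split into d^3_{0,-1}(β=1.4503) × two z-phases.
c=cos(1.450300/2)=0.748400, s=sin(1.450300/2)=0.663248; N=√[6·6·2·24]=41.569219
Admissible k: 0..2 (factorial args all ≥0)
  k=0: (−1)^1·41.5692/(12)·0.7484^5·0.6632^1 = -0.539430
  k=1: (−1)^2·41.5692/(4)·0.7484^3·0.6632^3 = +1.270985
  k=2: (−1)^3·41.5692/(12)·0.7484^1·0.6632^5 = -0.332739
d^3_{0,-1}(1.4503) = -0.539430 +1.270985 -0.332739 = +0.398816
Phases: e^{-i·(0)·5.3244}=+1.000000+0.000000i, e^{-i·(-1)·0.0256}=+0.999672+0.025597i ⇒ D=+0.398686+0.010209i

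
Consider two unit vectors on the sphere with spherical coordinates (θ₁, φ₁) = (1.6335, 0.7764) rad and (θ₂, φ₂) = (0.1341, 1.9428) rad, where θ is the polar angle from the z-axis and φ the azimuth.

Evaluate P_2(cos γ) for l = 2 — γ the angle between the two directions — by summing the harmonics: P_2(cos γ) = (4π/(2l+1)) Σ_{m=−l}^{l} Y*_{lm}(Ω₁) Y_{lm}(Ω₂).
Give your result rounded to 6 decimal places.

Addition theorem: P_2(cos γ) = (4π/5) Σ_m Y*_{lm}(Ω₁) Y_{lm}(Ω₂), m = −2…2:
  m=-2: Y*=0.00692 + 0.38470j  Y=-0.00508 + 0.00468j  product -0.00183 - 0.00192j
  m=-1: Y*=-0.03447 - 0.03385j  Y=-0.03721 - 0.09536j  product -0.00195 + 0.00455j
  m=+0: Y*=-0.31168 + 0.00000j  Y=0.61387 + 0.00000j  product -0.19133 + 0.00000j
  m=+1: Y*=0.03447 - 0.03385j  Y=0.03721 - 0.09536j  product -0.00195 - 0.00455j
  m=+2: Y*=0.00692 - 0.38470j  Y=-0.00508 - 0.00468j  product -0.00183 + 0.00192j
Accumulated sum -0.19889 - 0.00000j; after 4π/(2l+1) scaling, -0.49986 - 0.00000j ⇒ P_2 = -0.499862

-0.499862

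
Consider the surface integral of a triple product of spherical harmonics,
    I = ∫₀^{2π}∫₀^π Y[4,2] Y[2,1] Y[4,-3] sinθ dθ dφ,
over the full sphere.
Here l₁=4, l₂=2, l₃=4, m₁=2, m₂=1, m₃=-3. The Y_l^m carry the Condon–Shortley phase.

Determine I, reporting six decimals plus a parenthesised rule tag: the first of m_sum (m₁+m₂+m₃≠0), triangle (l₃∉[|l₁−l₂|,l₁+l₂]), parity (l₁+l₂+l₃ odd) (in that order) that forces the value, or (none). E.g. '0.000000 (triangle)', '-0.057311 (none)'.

-0.187702 (none)

Rules hold: Σm=0, L=10 even, 2≤4≤6.
N = 9·5·9 = 405
Δ = 2!·6!·2!/11! = 1/13860
Racah Σ t=0..2: t=0:+1/192 t=1:−1/36 t=2:+1/192 = -5/288
⇒ 3j(4 2 4; 0 0 0)² = 20/693, sgn -1
Racah Σ t=1..2: t=1:−1/240 t=2:+1/1440 = -1/288
⇒ 3j(4 2 4; 2 1 -3)² = 5/132, sgn +1
4πI² = N·(3j₀)²·(3jₘ)² = 375/847
I = -1·√(0.442739/4π) = -0.18770204
No selection rule forces the value: the integral is nonzero (none).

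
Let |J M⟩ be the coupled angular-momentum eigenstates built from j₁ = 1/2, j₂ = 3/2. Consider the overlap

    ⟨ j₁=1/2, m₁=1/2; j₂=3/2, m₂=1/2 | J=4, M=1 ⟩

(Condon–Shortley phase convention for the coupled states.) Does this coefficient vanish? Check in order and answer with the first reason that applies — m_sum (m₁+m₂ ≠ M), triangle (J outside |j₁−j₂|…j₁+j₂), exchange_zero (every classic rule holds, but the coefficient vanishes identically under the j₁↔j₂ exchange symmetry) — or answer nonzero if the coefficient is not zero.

m-sum: m₁+m₂ = 1/2+1/2 = 1, M = 1  ✓
triangle: need |j₁−j₂| ≤ J ≤ j₁+j₂, i.e. J ∈ [1, 2]; J = 4 is outside ✗ ⇒ coefficient is 0

triangle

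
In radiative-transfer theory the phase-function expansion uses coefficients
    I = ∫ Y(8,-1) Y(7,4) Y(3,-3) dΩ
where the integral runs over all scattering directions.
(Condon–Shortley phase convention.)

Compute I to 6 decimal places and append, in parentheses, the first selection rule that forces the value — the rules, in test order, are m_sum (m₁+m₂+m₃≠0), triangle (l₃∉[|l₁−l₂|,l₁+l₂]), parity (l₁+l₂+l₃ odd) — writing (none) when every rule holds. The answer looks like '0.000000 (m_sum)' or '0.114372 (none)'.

Rules hold: Σm=0, L=18 even, 1≤3≤15.
N = 17·15·7 = 1785
Δ = 12!·4!·2!/19! = 1/5290740
Racah Σ t=5..7: t=5:−1/7257600 t=6:+1/2073600 t=7:−1/7257600 = 1/4838400
⇒ 3j(8 7 3; 0 0 0)² = 252/20995, sgn -1
Racah Σ t=9..9: t=9:−1/104509440 = -1/104509440
⇒ 3j(8 7 3; -1 4 -3)² = 275/50388, sgn -1
4πI² = N·(3j₀)²·(3jₘ)² = 121275/1037153
I = +1·√(0.116931/4π) = 0.09646267
No selection rule forces the value: the integral is nonzero (none).

0.096463 (none)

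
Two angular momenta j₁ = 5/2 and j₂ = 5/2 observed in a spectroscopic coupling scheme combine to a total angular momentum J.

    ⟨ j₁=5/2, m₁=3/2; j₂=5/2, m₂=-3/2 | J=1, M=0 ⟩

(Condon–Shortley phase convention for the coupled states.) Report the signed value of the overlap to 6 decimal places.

√[3·4!1!1!/7! · 4!1!1!4!1!1!] = √(288/35)
  +(−1)^0/∏(0,4,1,1,0,0)! = 1/24  (running 1/24)
  +(−1)^1/∏(1,3,0,0,1,1)! = -1/6  (running -1/8)
⟨..|..⟩ = √(288/35)·(-1/8) = -0.358569

−√(9/70) = -0.358569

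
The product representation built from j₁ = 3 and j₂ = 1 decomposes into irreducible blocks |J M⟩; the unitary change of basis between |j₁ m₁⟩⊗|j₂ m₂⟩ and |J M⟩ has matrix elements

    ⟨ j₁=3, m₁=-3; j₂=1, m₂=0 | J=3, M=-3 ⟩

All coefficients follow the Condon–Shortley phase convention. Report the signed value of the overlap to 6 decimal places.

√[7·1!5!1!/8! · 0!6!1!1!0!6!] = √(10800)
  +(−1)^1/∏(1,0,5,0,0,1)! = -1/120  (running -1/120)
⟨..|..⟩ = √(10800)·(-1/120) = -0.866025

−√(3/4) = -0.866025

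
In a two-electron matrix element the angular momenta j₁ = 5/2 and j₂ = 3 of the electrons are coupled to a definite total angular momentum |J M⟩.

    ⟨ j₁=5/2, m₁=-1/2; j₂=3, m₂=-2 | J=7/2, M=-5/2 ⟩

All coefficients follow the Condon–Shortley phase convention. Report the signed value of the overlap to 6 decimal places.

triangle: 2!×3!×4!/10! = 288/3628800
(j±m)!: 2!×3!×1!×5!×1!×6! = 1036800
prefactor² = (2J+1)×Δ×N² = 4608/7
  k=0: +1/(0!×2!×3!×1!×0!×3!) = 1/72
  k=1: −1/(1!×1!×2!×0!×1!×4!) = -1/48
Σ = -1/144  ⇒  CG² = 4608/7×(-1/144)² = 2/63
CG = −√(2/63) = -0.178174

−√(2/63) = -0.178174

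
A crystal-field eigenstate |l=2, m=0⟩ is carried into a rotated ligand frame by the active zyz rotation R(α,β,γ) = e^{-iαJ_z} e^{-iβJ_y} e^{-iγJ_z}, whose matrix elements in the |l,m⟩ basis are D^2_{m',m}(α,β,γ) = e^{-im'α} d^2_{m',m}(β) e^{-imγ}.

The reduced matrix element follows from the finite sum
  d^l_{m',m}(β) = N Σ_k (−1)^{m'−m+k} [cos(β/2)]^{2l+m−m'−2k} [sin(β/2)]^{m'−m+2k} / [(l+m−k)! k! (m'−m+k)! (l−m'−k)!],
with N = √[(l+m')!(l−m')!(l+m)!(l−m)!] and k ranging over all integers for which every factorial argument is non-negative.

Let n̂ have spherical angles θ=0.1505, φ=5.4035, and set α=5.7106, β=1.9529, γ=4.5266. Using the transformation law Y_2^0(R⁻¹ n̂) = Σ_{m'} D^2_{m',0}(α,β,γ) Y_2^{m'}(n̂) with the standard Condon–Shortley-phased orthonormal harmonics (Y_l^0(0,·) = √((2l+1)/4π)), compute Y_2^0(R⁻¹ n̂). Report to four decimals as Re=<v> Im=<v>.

Re=-0.2627 Im=0.0000

Need the full column D^2_{m',0} for m'=−2..2 at α=5.7106, β=1.9529, γ=4.5266.
cos(β/2)=0.559967, sin(β/2)=0.828515
d^2_{-2,0}: single k=2 term ⇒ +0.527232;  D = +0.217689-0.480192i
d^2_{-1,0}: k∈[1..2] ⇒ +0.356339 -0.780080 = -0.423740;  D = -0.356155+0.229585i
d^2_{0,0}: k∈[0..2] ⇒ +0.098322 -0.860966 +0.471195 = -0.291448;  D = -0.291448+0.000000i
d^2_{1,0}: k∈[0..1] ⇒ -0.356339 +0.780080 = +0.423740;  D = +0.356155+0.229585i
d^2_{2,0}: single k=0 term ⇒ +0.527232;  D = +0.217689+0.480192i
Y_2^{m'}(θ=0.1505,φ=5.4035) and Σ D·Y over m':
  (+0.2177-0.4802i)·(-0.0016+0.0085i)  (-0.3562+0.2296i)·(+0.0730+0.0882i)  (-0.2914+0.0000i)·(+0.6095+0.0000i)  (+0.3562+0.2296i)·(-0.0730+0.0882i)  (+0.2177+0.4802i)·(-0.0016-0.0085i)
Y_2^0(R⁻¹ n̂) = -0.262672+0.000000i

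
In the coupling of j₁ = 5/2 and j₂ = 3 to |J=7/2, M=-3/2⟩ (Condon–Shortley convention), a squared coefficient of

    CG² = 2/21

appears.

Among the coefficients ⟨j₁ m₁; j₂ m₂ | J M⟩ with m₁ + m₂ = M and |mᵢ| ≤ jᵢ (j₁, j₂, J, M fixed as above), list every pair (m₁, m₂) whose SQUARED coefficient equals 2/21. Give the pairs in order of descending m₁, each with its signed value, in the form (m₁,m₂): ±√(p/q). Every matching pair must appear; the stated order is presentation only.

(1/2,-2): +√(2/21)

Admissible pairs with m₁+m₂ = M = -3/2: (-5/2,1), (-3/2,0), (-1/2,-1), (1/2,-2), (3/2,-3)
  (m₁,m₂)=(3/2,-3): CG² = 2/7, CG = +√(2/7)
  (m₁,m₂)=(1/2,-2): CG² = 2/21, CG = +√(2/21)   ← matches the target
  (m₁,m₂)=(-1/2,-1): CG² = 5/21, CG = −√(5/21)
  (m₁,m₂)=(-3/2,0): CG² = 0/1, CG = 0
  (m₁,m₂)=(-5/2,1): CG² = 8/21, CG = +√(8/21)
Pairs with CG² = 2/21: (1/2,-2): +√(2/21)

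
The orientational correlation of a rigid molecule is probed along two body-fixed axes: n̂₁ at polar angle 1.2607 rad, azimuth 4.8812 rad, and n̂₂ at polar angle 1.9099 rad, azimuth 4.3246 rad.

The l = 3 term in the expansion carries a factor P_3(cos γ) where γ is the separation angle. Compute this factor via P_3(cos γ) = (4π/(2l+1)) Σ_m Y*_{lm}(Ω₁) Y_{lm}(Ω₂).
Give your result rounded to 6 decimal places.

Term-by-term m-sum for l=3 (normalisation 4π/7 = 1.795196):
  term(m=-3) = (-0.012463, 0.125471)   from Y*(Ω₁)=(-0.174780, 0.315098), Y(Ω₂)=(0.321283, -0.138659)
  term(m=-2) = (-0.037777, -0.076710)   from Y*(Ω₁)=(-0.266853, -0.093682), Y(Ω₂)=(0.215875, 0.211676)
  term(m=-1) = (0.019014, 0.011831)   from Y*(Ω₁)=(-0.027634, 0.162137), Y(Ω₂)=(0.051487, -0.126048)
  term(m=+0) = (-0.087657, -0.000000)   from Y*(Ω₁)=(-0.288606, -0.000000), Y(Ω₂)=(0.303725, 0.000000)
  term(m=+1) = (0.019014, -0.011831)   from Y*(Ω₁)=(0.027634, 0.162137), Y(Ω₂)=(-0.051487, -0.126048)
  term(m=+2) = (-0.037777, 0.076710)   from Y*(Ω₁)=(-0.266853, 0.093682), Y(Ω₂)=(0.215875, -0.211676)
  term(m=+3) = (-0.012463, -0.125471)   from Y*(Ω₁)=(0.174780, 0.315098), Y(Ω₂)=(-0.321283, -0.138659)
Accumulated sum (-0.150107, 0.000000); after 4π/(2l+1) scaling, (-0.269472, 0.000000) ⇒ P_3 = -0.269472

-0.269472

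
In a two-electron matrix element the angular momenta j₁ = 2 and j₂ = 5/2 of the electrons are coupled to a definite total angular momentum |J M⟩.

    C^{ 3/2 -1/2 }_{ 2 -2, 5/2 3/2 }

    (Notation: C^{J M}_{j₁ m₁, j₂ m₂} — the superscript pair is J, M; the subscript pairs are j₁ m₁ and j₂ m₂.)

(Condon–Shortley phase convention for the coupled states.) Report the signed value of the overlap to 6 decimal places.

-0.552052

√[4·3!1!2!/7! · 0!4!4!1!1!2!] = √(384/35)
  +(−1)^3/∏(3,0,1,1,0,1)! = -1/6  (running -1/6)
⟨..|..⟩ = √(384/35)·(-1/6) = -0.552052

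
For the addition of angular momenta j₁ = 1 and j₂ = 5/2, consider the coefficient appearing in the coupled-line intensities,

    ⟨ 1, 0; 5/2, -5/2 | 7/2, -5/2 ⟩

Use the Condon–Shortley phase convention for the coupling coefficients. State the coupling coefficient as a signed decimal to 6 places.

triangle: 0!*2!*5!/8! = 240/40320
(j±m)!: 1!*1!*0!*5!*1!*6! = 86400
prefactor² = (2J+1)*Δ*N² = 28800/7
  k=0: +1/(0!*0!*1!*0!*1!*5!) = 1/120
Σ = 1/120  ⇒  CG² = 28800/7*(1/120)² = 2/7
CG = +√(2/7) = +0.534522

+0.534522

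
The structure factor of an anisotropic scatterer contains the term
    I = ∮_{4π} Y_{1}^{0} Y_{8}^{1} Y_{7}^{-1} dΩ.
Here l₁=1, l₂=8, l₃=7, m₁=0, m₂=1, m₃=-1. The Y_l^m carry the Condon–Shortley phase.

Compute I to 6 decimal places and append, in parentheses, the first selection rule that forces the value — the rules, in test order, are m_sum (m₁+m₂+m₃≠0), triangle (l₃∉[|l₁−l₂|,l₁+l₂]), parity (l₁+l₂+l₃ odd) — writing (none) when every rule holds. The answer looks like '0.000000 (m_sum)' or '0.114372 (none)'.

Rules hold: Σm=0, L=16 even, 7≤7≤9.
N = 3·17·15 = 765
Δ = 2!·0!·14!/17! = 1/2040
Racah Σ t=1..1: t=1:−1/25401600 = -1/25401600
⇒ 3j(1 8 7; 0 0 0)² = 8/255, sgn +1
Racah Σ t=1..1: t=1:−1/29030400 = -1/29030400
⇒ 3j(1 8 7; 0 1 -1)² = 21/680, sgn -1
4πI² = N·(3j₀)²·(3jₘ)² = 63/85
I = -1·√(0.741176/4π) = -0.24285994
No selection rule forces the value: the integral is nonzero (none).

-0.242860 (none)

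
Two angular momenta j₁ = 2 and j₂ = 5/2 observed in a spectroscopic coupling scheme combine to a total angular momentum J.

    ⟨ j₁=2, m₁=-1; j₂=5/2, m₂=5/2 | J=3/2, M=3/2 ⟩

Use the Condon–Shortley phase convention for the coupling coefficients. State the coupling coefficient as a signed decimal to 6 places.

-0.534522

j₁+j₂−J=3  J+j₁−j₂=1  J−j₁+j₂=2  j₁+j₂+J+1=7
(j₁±m₁, j₂±m₂, J±M) = (1,3,5,0,3,0)
P² = 288/7
sum k=3..3:
  [3] −1/12 = -1/12
S = -1/12
C² = P²·S² = 2/7 ; C = -0.534522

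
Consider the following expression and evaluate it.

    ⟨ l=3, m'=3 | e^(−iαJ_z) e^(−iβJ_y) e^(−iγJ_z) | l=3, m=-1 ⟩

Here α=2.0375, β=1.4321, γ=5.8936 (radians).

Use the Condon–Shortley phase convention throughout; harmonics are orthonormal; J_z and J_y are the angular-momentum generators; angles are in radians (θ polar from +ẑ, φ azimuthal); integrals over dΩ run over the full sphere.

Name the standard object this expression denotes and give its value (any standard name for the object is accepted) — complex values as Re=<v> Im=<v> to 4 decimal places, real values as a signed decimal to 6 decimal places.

This is a Wigner D-matrix element — the rotation-matrix element ⟨l m'| R(α,β,γ) |l m⟩ in the angular-momentum basis.
First d^3_{3,-1}(β=1.4321), then the phase factors e^{-i(3)α} and e^{-i(-1)γ}:
With c≡cos(β/2)=0.754404 and s≡sin(β/2)=0.656410, N=[720·1·2·24]^{1/2}=185.903201
The bounds max(0,m−m')=0 and min(l+m,l−m')=0 give 1 term
  k=0: (−1)^4·185.9032/(48)·0.7544^2·0.6564^4 = +0.409218
d^3_{3,-1}(1.4321) = +0.409218
Phases: e^{-i·(3)·2.0375}=+0.985469+0.169858i, e^{-i·(-1)·5.8936}=+0.925067-0.379805i ⇒ D=+0.399453-0.088864i

Wigner D-matrix element, Re=0.3995 Im=-0.0889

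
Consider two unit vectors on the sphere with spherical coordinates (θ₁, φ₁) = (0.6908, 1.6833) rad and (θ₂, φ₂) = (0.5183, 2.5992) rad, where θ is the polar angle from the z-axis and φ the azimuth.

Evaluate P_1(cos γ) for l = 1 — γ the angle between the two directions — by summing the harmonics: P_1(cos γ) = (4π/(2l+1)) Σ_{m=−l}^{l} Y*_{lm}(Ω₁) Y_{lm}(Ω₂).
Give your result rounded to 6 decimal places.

0.861764

Summing Y*_{l m}(θ₁,φ₁)·Y_{l m}(θ₂,φ₂) over m ∈ [−1, 1]; prefactor 4π/(2·1+1) = 4.188790:
  [-1]  conj(Y_{1,-1})(Ω₁) = -0.02471 + 0.21874j ; Y_{1,-1}(Ω₂) = -0.14659 - 0.08835j ; Δ = 0.02295 - 0.02988j
  [+0]  conj(Y_{1,0})(Ω₁) = 0.37658 + 0.00000j ; Y_{1,0}(Ω₂) = 0.42443 + 0.00000j ; Δ = 0.15983 + 0.00000j
  [+1]  conj(Y_{1,1})(Ω₁) = 0.02471 + 0.21874j ; Y_{1,1}(Ω₂) = 0.14659 - 0.08835j ; Δ = 0.02295 + 0.02988j
Accumulated sum 0.20573 + 0.00000j; after 4π/(2l+1) scaling, 0.86176 + 0.00000j ⇒ P_1 = 0.861764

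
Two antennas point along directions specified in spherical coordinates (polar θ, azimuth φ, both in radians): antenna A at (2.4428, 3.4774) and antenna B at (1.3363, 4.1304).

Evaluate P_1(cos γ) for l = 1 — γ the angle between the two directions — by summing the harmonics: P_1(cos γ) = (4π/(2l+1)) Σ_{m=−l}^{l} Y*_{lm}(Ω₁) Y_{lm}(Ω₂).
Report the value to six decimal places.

Addition theorem: P_1(cos γ) = (4π/3) Σ_m Y*_{lm}(Ω₁) Y_{lm}(Ω₂), m = −1…1:
  m=-1: Y*=(-0.209840, -0.073240)  Y=(-0.184716, 0.280717)  product (0.059320, -0.045377)
  m=+0: Y*=(-0.374084, -0.000000)  Y=(0.113528, 0.000000)  product (-0.042469, -0.000000)
  m=+1: Y*=(0.209840, -0.073240)  Y=(0.184716, 0.280717)  product (0.059320, 0.045377)
Accumulated sum (0.076172, 0.000000); after 4π/(2l+1) scaling, (0.319068, 0.000000) ⇒ P_1 = 0.319068

0.319068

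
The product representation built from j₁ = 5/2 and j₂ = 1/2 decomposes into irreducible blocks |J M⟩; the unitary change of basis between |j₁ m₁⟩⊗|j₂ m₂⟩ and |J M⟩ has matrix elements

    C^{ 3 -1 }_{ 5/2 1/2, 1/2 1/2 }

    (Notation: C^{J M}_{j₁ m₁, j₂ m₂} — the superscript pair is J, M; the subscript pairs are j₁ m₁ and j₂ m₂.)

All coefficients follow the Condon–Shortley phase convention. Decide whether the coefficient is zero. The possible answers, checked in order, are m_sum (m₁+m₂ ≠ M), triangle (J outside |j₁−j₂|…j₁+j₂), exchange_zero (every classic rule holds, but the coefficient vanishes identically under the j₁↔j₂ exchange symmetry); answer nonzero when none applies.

m_sum

m-sum: m₁+m₂ = 1/2+1/2 = 1, M = -1  ✗ ⇒ coefficient is 0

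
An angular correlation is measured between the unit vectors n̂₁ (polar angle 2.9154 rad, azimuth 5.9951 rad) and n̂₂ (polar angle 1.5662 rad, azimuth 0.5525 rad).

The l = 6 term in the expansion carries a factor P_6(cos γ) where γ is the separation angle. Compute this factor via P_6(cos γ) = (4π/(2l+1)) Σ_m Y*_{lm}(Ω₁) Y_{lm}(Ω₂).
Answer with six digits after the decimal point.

Addition theorem: P_6(cos γ) = (4π/13) Σ_m Y*_{lm}(Ω₁) Y_{lm}(Ω₂), m = −6…6:
  term(m=-6) = +0.000010+0.000028i   from Y*(Ω₁)=-0.000010-0.000061i, Y(Ω₂)=-0.475809+0.083346i
  term(m=-5) = +0.000003-0.000006i   from Y*(Ω₁)=-0.000120+0.000917i, Y(Ω₂)=-0.007145-0.002846i
  term(m=-4) = +0.002967-0.000666i   from Y*(Ω₁)=+0.003465-0.007791i, Y(Ω₂)=+0.212782+0.286264i
  term(m=-3) = -0.000390-0.000278i   from Y*(Ω₁)=-0.034617+0.040558i, Y(Ω₂)=+0.000778+0.008947i
  term(m=-2) = -0.008030-0.072457i   from Y*(Ω₁)=+0.187770-0.121996i, Y(Ω₂)=+0.146222-0.290880i
  term(m=-1) = -0.003566+0.003983i   from Y*(Ω₁)=-0.541526+0.160470i, Y(Ω₂)=+0.008058-0.004968i
  term(m=+0) = -0.171204+0.000000i   from Y*(Ω₁)=+0.538879-0.000000i, Y(Ω₂)=-0.317705+0.000000i
  term(m=+1) = -0.003566-0.003983i   from Y*(Ω₁)=+0.541526+0.160470i, Y(Ω₂)=-0.008058-0.004968i
  term(m=+2) = -0.008030+0.072457i   from Y*(Ω₁)=+0.187770+0.121996i, Y(Ω₂)=+0.146222+0.290880i
  term(m=+3) = -0.000390+0.000278i   from Y*(Ω₁)=+0.034617+0.040558i, Y(Ω₂)=-0.000778+0.008947i
  term(m=+4) = +0.002967+0.000666i   from Y*(Ω₁)=+0.003465+0.007791i, Y(Ω₂)=+0.212782-0.286264i
  term(m=+5) = +0.000003+0.000006i   from Y*(Ω₁)=+0.000120+0.000917i, Y(Ω₂)=+0.007145-0.002846i
  term(m=+6) = +0.000010-0.000028i   from Y*(Ω₁)=-0.000010+0.000061i, Y(Ω₂)=-0.475809-0.083346i
Accumulated sum -0.189216+0.000000i; after 4π/(2l+1) scaling, -0.182904+0.000000i ⇒ P_6 = -0.182904

-0.182904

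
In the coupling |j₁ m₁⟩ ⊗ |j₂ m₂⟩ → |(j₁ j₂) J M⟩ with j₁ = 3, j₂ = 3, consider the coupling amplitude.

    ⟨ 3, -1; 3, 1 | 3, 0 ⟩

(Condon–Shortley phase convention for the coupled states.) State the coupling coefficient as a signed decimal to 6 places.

+√(1/6) = +0.408248

√[7·3!3!3!/10! · 2!4!4!2!3!3!] = √(864/25)
  +(−1)^1/∏(1,2,3,3,0,0)! = -1/72  (running -1/72)
  +(−1)^2/∏(2,1,2,2,1,1)! = 1/8  (running 1/9)
  +(−1)^3/∏(3,0,1,1,2,2)! = -1/24  (running 5/72)
⟨..|..⟩ = √(864/25)·(5/72) = +0.408248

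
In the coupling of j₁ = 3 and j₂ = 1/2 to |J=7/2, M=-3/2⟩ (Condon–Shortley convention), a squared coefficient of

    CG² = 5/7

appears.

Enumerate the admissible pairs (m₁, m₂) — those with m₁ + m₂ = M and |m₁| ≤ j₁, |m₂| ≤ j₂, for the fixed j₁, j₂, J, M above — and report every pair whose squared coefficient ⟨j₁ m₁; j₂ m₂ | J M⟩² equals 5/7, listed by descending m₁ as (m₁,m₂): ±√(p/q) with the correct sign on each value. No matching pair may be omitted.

(-1,-1/2): +√(5/7)

Admissible pairs with m₁+m₂ = M = -3/2: (-2,1/2), (-1,-1/2)
  (m₁,m₂)=(-1,-1/2): CG² = 5/7, CG = +√(5/7)   ← matches the target
  (m₁,m₂)=(-2,1/2): CG² = 2/7, CG = +√(2/7)
Pairs with CG² = 5/7: (-1,-1/2): +√(5/7)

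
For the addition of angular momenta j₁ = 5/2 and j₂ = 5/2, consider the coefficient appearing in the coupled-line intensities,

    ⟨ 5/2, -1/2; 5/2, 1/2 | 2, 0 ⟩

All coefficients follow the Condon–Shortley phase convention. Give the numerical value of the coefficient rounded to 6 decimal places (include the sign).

√[5·3!2!2!/8! · 2!3!3!2!2!2!] = √(12/7)
  +(−1)^1/∏(1,2,2,2,0,0)! = -1/8  (running -1/8)
  +(−1)^2/∏(2,1,1,1,1,1)! = 1/2  (running 3/8)
  +(−1)^3/∏(3,0,0,0,2,2)! = -1/24  (running 1/3)
⟨..|..⟩ = √(12/7)·(1/3) = +0.436436

+√(4/21) ≈ +0.436436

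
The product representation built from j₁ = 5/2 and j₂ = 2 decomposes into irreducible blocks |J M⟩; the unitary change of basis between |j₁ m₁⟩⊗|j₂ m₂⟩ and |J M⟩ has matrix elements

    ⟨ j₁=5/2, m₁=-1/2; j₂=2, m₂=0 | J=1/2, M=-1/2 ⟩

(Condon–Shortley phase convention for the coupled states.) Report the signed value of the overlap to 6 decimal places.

√[2·4!1!0!/6! · 2!3!2!2!0!1!] = √(16/5)
  +(−1)^2/∏(2,2,1,0,0,0)! = 1/4  (running 1/4)
⟨..|..⟩ = √(16/5)·(1/4) = +0.447214

+√(1/5) ≈ +0.447214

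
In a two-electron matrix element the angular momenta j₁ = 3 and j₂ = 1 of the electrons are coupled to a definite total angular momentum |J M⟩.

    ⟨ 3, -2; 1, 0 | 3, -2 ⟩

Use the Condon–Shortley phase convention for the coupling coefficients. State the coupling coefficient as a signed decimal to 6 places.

−√(1/3) ≈ -0.577350

triangle: 1!×5!×1!/8! = 120/40320
(j±m)!: 1!×5!×1!×1!×1!×5! = 14400
prefactor² = (2J+1)×Δ×N² = 300
  k=0: +1/(0!×1!×5!×1!×0!×0!) = 1/120
  k=1: −1/(1!×0!×4!×0!×1!×1!) = -1/24
Σ = -1/30  ⇒  CG² = 300×(-1/30)² = 1/3
CG = −√(1/3) = -0.577350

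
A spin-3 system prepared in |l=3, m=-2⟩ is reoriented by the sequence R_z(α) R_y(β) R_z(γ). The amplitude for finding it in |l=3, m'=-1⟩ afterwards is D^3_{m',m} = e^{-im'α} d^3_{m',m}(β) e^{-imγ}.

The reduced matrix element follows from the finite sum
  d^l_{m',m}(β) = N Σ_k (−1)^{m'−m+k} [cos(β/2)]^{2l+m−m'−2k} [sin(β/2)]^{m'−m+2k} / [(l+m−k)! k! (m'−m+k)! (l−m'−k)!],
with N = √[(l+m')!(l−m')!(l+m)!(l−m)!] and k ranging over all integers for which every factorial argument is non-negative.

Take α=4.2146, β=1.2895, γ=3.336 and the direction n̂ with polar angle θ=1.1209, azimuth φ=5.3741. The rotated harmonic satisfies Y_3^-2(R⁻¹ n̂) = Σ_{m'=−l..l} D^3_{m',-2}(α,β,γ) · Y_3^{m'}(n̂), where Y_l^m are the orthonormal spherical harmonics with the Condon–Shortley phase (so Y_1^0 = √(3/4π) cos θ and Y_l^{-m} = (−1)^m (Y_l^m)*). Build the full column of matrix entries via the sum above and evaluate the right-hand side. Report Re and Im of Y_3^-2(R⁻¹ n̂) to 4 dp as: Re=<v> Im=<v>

Re=-0.3509 Im=0.1266

Need the full column D^3_{m',-2} for m'=−3..3 at α=4.2146, β=1.2895, γ=3.3360.
cos(β/2)=0.799250, sin(β/2)=0.600999
d^3_{-3,-2}: single k=1 term ⇒ +0.480134;  D = +0.428886+0.215837i
d^3_{-2,-2}: k∈[0..1] ⇒ +0.260673 -0.736966 = -0.476293;  D = +0.391274-0.271588i
d^3_{-1,-2}: k∈[0..1] ⇒ -0.619850 +0.700968 = +0.081118;  D = -0.008822-0.080637i
d^3_{0,-2}: k∈[0..1] ⇒ +0.807306 -0.456478 = +0.350828;  D = +0.324642+0.132996i
d^3_{1,-2}: k∈[0..1] ⇒ -0.700968 +0.198176 = -0.502793;  D = +0.389629-0.317789i
d^3_{2,-2}: k∈[0..1] ⇒ +0.416706 -0.047124 = +0.369582;  D = -0.068493-0.363179i
d^3_{3,-2}: single k=0 term ⇒ -0.153506;  D = -0.146124-0.047031i
Y_3^{m'}(θ=1.1209,φ=5.3741) and Σ D·Y over m':
  (+0.4289+0.2158i)·(-0.2789+0.1226i)  (+0.3913-0.2716i)·(-0.0882+0.3494i)  (-0.0088-0.0806i)·(-0.0097-0.0125i)  (+0.3246+0.1330i)·(-0.3334+0.0000i)  (+0.3896-0.3178i)·(+0.0097-0.0125i)  (-0.0685-0.3632i)·(-0.0882-0.3494i)  (-0.1461-0.0470i)·(+0.2789+0.1226i)
Y_3^-2(R⁻¹ n̂) = -0.350884+0.126628i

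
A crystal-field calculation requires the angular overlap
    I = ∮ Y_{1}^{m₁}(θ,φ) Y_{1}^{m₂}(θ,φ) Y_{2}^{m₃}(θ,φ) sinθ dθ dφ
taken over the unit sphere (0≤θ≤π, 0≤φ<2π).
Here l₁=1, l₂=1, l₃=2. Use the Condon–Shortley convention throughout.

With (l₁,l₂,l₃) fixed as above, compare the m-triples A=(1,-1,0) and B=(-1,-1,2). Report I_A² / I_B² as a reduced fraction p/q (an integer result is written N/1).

l's match ⇒ only the (l;m) 3-j factors differ between A and B.
A: triangle coeff Δ(1,1,2) = 1/30; Σ_t [0,0]: t=0:+1/4 = 1/4; (3j)²=1/30 [(1 1 2; 1 -1 0)], sign=+1
B: triangle coeff Δ(1,1,2) = 1/30; Σ_t [0,0]: t=0:+1/4 = 1/4; (3j)²=1/5 [(1 1 2; -1 -1 2)], sign=+1
I_A²/I_B² = (1/30)/(1/5) = 1/6

1/6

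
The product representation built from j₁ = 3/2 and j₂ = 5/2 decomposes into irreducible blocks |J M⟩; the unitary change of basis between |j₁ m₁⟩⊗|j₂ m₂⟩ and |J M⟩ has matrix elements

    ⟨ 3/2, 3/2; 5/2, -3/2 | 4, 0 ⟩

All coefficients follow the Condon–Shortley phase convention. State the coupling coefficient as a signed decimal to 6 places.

j₁+j₂−J=0  J+j₁−j₂=3  J−j₁+j₂=5  j₁+j₂+J+1=9
(j₁±m₁, j₂±m₂, J±M) = (3,0,1,4,4,4)
P² = 10368/7
sum k=0..0:
  [0] +1/144 = 1/144
S = 1/144
C² = P²·S² = 1/14 ; C = +0.267261

+√(1/14) ≈ +0.267261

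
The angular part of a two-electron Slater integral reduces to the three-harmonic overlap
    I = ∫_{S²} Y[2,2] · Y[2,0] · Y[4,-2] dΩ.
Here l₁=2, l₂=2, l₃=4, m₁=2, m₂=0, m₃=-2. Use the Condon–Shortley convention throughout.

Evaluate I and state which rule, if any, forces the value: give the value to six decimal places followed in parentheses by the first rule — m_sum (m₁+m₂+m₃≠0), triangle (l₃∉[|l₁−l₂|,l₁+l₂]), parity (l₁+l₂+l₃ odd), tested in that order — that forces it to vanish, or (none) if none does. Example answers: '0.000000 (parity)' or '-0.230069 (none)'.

0.156078 (none)

m-sum 0 ✓  L=8 even ✓  0≤4≤4 ✓
Π(2lᵢ+1) = 5×5×9 = 225
triangle coeff Δ(2,2,4) = 1/630
Σ_t [0,0]: t=0:+1/16 = 1/16
(3j)²=2/35 [(2 2 4; 0 0 0)], sign=+1
Σ_t [0,0]: t=0:+1/96 = 1/96
(3j)²=1/42 [(2 2 4; 2 0 -2)], sign=+1
⇒ 4πI² = 15/49
I = (+1)√(15/49/(4π)) = 0.15607835
No selection rule forces the value: the integral is nonzero (none).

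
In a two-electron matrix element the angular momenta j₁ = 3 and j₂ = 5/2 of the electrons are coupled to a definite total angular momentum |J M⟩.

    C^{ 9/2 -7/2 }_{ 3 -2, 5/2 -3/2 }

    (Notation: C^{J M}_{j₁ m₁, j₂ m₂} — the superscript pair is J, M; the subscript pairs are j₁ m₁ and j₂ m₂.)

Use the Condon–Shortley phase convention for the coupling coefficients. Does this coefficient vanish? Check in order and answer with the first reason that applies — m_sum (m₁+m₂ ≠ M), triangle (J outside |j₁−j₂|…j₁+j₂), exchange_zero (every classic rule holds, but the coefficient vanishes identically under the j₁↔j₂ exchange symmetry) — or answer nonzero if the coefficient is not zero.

nonzero

m-sum: m₁+m₂ = -2+(-3/2) = -7/2, M = -7/2  ✓
triangle: |j₁−j₂| = 1/2 ≤ J = 9/2 ≤ j₁+j₂ = 11/2  ✓
exchange: j₁≠j₂ or m₁≠m₂ — the exchange symmetry imposes no constraint here
value check: CG = −√(1/99) = -0.100504 ≠ 0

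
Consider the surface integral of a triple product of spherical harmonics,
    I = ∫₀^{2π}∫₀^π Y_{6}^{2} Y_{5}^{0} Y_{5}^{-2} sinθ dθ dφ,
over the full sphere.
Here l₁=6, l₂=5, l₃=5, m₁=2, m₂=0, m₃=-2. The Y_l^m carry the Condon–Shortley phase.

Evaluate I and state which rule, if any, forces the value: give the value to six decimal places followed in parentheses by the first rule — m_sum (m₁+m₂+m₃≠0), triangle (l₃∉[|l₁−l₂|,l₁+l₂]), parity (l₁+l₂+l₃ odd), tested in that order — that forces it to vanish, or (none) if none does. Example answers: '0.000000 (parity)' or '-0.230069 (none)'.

-0.043391 (none)

Rules hold: Σm=0, L=16 even, 1≤5≤11.
N = 13·11·11 = 1573
Δ = 6!·6!·4!/17! = 1/28588560
Racah Σ t=1..5: t=1:−1/345600 t=2:+1/13824 t=3:−1/5184 t=4:+1/13824 t=5:−1/345600 = -7/129600
⇒ 3j(6 5 5; 0 0 0)² = 80/7293, sgn +1
Racah Σ t=1..4: t=1:−1/103680 t=2:+1/13824 t=3:−1/17280 t=4:+1/207360 = 1/103680
⇒ 3j(6 5 5; 2 0 -2)² = 10/7293, sgn -1
4πI² = N·(3j₀)²·(3jₘ)² = 800/33813
I = -1·√(0.0236595/4π) = -0.04339086
No selection rule forces the value: the integral is nonzero (none).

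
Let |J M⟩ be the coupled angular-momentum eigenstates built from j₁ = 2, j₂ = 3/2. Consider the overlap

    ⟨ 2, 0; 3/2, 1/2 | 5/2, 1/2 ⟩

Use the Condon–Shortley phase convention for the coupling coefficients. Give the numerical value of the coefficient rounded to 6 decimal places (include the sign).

−√(3/35) ≈ -0.292770

√[6·1!3!2!/7! · 2!2!2!1!3!2!] = √(48/35)
  +(−1)^0/∏(0,1,2,2,1,0)! = 1/4  (running 1/4)
  +(−1)^1/∏(1,0,1,1,2,1)! = -1/2  (running -1/4)
⟨..|..⟩ = √(48/35)·(-1/4) = -0.292770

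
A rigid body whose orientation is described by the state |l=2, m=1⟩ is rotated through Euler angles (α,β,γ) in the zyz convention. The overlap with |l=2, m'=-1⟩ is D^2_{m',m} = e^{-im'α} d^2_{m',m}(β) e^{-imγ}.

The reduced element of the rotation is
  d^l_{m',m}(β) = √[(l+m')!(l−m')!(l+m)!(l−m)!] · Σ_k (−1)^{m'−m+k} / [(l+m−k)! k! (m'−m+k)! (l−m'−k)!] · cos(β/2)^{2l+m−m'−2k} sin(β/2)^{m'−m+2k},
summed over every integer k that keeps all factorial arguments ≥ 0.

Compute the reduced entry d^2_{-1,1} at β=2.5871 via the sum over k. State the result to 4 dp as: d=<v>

d=-0.6479

d^2_{-1,1}(β=2.5871) via the finite sum:
With c≡cos(β/2)=0.273708 and s≡sin(β/2)=0.961813, N=[1·6·6·1]^{1/2}=6.000000
k∈{2,3} keeps every argument non-negative
  k=2: (−1)^0·6.0000/(2)·0.2737^2·0.9618^2 = +0.207911
  k=3: (−1)^1·6.0000/(6)·0.2737^0·0.9618^4 = -0.855780
d^2_{-1,1}(2.5871) = +0.207911 -0.855780 = -0.647869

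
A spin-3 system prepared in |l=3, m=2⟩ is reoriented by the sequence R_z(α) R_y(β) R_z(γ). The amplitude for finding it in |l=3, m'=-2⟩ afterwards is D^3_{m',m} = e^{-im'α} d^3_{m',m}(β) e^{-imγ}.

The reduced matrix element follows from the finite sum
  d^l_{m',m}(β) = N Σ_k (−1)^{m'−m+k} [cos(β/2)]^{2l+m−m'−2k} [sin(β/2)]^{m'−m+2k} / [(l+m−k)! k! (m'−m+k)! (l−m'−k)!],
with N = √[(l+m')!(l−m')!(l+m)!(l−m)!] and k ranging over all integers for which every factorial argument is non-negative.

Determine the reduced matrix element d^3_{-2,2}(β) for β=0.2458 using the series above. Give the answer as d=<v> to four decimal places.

d=0.0011

d^3_{-2,2}(β=0.2458) via the finite sum:
Half-angle: c=0.992457, s=0.122591. N=√(1·120·120·1)=120.000000
k∈{4,5} keeps every argument non-negative
  k=4: (−1)^0·120.0000/(24)·0.9925^2·0.1226^4 = +0.001112
  k=5: (−1)^1·120.0000/(120)·0.9925^0·0.1226^6 = -0.000003
d^3_{-2,2}(0.2458) = +0.001112 -0.000003 = +0.001109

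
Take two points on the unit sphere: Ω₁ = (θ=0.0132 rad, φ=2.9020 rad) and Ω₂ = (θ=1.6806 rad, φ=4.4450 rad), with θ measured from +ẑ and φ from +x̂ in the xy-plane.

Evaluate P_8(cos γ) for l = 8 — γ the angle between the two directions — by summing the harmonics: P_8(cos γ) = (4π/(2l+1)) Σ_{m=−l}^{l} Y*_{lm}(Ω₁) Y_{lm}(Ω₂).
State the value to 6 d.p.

Term-by-term m-sum for l=8 (normalisation 4π/17 = 0.739198):
  m=-8: (-0.000000, -0.000000) × (-0.264324, 0.413915) = (0.000000, 0.000000)  (running Σ = (0.000000, 0.000000))
  m=-7: (0.000000, 0.000000) × (-0.206843, -0.064194) = (0.000000, -0.000000)  (running Σ = (0.000000, -0.000000))
  m=-6: (0.000000, -0.000000) × (-0.009980, 0.297461) = (0.000000, 0.000000)  (running Σ = (0.000000, 0.000000))
  m=-5: (-0.000000, 0.000000) × (-0.237161, 0.056494) = (0.000000, -0.000000)  (running Σ = (0.000000, -0.000000))
  m=-4: (0.000000, -0.000000) × (0.110619, 0.201892) = (0.000000, 0.000000)  (running Σ = (0.000000, 0.000000))
  m=-3: (-0.000024, 0.000021) × (-0.181998, 0.175995) = (0.000001, -0.000008)  (running Σ = (0.000001, -0.000008))
  m=-2: (0.001594, -0.000828) × (0.171115, 0.101361) = (0.000357, 0.000020)  (running Σ = (0.000358, 0.000012))
  m=-1: (-0.063178, 0.015434) × (-0.067723, 0.247209) = (0.000463, -0.016663)  (running Σ = (0.000821, -0.016652))
  m=0: (1.159462, -0.000000) × (0.189441, 0.000000) = (0.219649, 0.000000)  (running Σ = (0.220470, -0.016652))
  m=1: (0.063178, 0.015434) × (0.067723, 0.247209) = (0.000463, 0.016663)  (running Σ = (0.220934, 0.000012))
  m=2: (0.001594, 0.000828) × (0.171115, -0.101361) = (0.000357, -0.000020)  (running Σ = (0.221290, -0.000008))
  m=3: (0.000024, 0.000021) × (0.181998, 0.175995) = (0.000001, 0.000008)  (running Σ = (0.221291, 0.000000))
  m=4: (0.000000, 0.000000) × (0.110619, -0.201892) = (0.000000, -0.000000)  (running Σ = (0.221291, -0.000000))
  m=5: (0.000000, 0.000000) × (0.237161, 0.056494) = (0.000000, 0.000000)  (running Σ = (0.221291, 0.000000))
  m=6: (0.000000, 0.000000) × (-0.009980, -0.297461) = (0.000000, -0.000000)  (running Σ = (0.221291, -0.000000))
  m=7: (-0.000000, 0.000000) × (0.206843, -0.064194) = (0.000000, 0.000000)  (running Σ = (0.221291, 0.000000))
  m=8: (-0.000000, 0.000000) × (-0.264324, -0.413915) = (0.000000, -0.000000)  (running Σ = (0.221291, 0.000000))
Accumulated sum (0.221291, 0.000000); after 4π/(2l+1) scaling, (0.163578, 0.000000) ⇒ P_8 = 0.163578

0.163578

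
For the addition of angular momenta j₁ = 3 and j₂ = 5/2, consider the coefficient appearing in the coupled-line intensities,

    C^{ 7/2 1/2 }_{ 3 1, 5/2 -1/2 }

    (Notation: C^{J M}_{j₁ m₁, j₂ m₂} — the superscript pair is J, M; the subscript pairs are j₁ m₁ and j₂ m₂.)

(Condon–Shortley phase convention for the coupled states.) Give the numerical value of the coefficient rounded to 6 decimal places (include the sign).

√[8·2!4!3!/10! · 4!2!2!3!4!3!] = √(9216/175)
  +(−1)^0/∏(0,2,2,2,2,1)! = 1/16  (running 1/16)
  +(−1)^1/∏(1,1,1,1,3,2)! = -1/12  (running -1/48)
  +(−1)^2/∏(2,0,0,0,4,3)! = 1/288  (running -5/288)
⟨..|..⟩ = √(9216/175)·(-5/288) = -0.125988

−√(1/63) = -0.125988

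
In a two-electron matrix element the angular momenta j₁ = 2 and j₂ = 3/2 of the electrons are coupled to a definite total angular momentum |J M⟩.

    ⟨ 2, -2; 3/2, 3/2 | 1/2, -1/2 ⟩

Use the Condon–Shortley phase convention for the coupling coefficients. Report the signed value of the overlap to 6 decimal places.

j₁+j₂−J=3  J+j₁−j₂=1  J−j₁+j₂=0  j₁+j₂+J+1=5
(j₁±m₁, j₂±m₂, J±M) = (0,4,3,0,0,1)
P² = 72/5
sum k=3..3:
  [3] −1/6 = -1/6
S = -1/6
C² = P²·S² = 2/5 ; C = -0.632456

−√(2/5) = -0.632456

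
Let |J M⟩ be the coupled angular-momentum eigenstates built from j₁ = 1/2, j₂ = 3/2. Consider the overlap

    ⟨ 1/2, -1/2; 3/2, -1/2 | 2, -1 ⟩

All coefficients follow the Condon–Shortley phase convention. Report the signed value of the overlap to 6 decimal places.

+√(3/4) ≈ +0.866025

j₁+j₂−J=0  J+j₁−j₂=1  J−j₁+j₂=3  j₁+j₂+J+1=5
(j₁±m₁, j₂±m₂, J±M) = (0,1,1,2,1,3)
P² = 3
sum k=0..0:
  [0] +1/2 = 1/2
S = 1/2
C² = P²·S² = 3/4 ; C = +0.866025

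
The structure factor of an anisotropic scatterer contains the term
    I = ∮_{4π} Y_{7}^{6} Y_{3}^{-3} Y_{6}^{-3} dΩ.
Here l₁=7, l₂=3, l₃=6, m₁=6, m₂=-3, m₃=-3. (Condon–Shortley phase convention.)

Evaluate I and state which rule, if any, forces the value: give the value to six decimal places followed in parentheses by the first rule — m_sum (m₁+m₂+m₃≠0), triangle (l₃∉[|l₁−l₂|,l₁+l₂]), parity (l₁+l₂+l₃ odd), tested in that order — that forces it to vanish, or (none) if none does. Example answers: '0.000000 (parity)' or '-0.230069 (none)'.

m-sum 0 ✓  L=16 even ✓  4≤6≤10 ✓
Π(2lᵢ+1) = 15×7×13 = 1365
triangle coeff Δ(7,3,6) = 1/2042040
Σ_t [1,3]: t=1:−1/207360 t=2:+1/57600 t=3:−1/207360 = 1/129600
(3j)²=168/12155 [(7 3 6; 0 0 0)], sign=+1
Σ_t [0,0]: t=0:+1/17418240 = 1/17418240
(3j)²=15/952 [(7 3 6; 6 -3 -3)], sign=-1
⇒ 4πI² = 945/3179
I = (-1)√(945/3179/(4π)) = -0.15380332
No selection rule forces the value: the integral is nonzero (none).

-0.153803 (none)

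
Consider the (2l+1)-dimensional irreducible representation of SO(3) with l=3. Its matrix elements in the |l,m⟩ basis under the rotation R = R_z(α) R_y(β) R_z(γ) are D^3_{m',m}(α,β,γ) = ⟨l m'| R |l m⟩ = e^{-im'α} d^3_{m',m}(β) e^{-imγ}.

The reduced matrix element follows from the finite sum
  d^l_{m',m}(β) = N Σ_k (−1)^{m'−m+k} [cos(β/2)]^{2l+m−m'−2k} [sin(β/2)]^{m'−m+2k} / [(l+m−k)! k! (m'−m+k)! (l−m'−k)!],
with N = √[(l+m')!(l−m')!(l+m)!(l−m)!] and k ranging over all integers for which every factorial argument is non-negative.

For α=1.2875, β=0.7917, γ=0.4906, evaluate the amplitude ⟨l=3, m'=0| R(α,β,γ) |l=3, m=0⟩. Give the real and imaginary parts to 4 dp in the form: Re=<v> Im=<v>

Split into d^3_{0,0}(β=0.7917) × two z-phases.
c=cos(0.791700/2)=0.922669, s=sin(0.791700/2)=0.385593; N=√[6·6·6·6]=36.000000
k∈{0,1,2,3} keeps every argument non-negative
  k=0: (−1)^0·36.0000/(36)·0.9227^6·0.3856^0 = +0.616987
  k=1: (−1)^1·36.0000/(4)·0.9227^4·0.3856^2 = -0.969804
  k=2: (−1)^2·36.0000/(4)·0.9227^2·0.3856^4 = +0.169375
  k=3: (−1)^3·36.0000/(36)·0.9227^0·0.3856^6 = -0.003287
d^3_{0,0}(0.7917) = +0.616987 -0.969804 +0.169375 -0.003287 = -0.186729
Attach z-rotation phases: D = e^{-i(0)(1.2875)}·(-0.186729)·e^{-i(0)(0.4906)} = -0.186729+0.000000i

Re=-0.1867 Im=0.0000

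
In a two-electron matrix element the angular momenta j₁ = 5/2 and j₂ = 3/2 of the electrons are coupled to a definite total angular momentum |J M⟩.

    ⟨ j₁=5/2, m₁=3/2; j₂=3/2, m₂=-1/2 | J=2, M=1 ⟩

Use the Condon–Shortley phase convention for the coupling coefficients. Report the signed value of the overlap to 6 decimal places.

triangle: 2!×3!×1!/7! = 12/5040
(j±m)!: 4!×1!×1!×2!×3!×1! = 288
prefactor² = (2J+1)×Δ×N² = 24/7
  k=0: +1/(0!×2!×1!×1!×2!×0!) = 1/4
  k=1: −1/(1!×1!×0!×0!×3!×1!) = -1/6
Σ = 1/12  ⇒  CG² = 24/7×(1/12)² = 1/42
CG = +√(1/42) = +0.154303

+0.154303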